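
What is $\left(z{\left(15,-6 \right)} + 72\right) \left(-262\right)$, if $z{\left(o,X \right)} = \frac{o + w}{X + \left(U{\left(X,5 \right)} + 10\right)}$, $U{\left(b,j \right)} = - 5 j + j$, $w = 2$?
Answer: $- \frac{148685}{8} \approx -18586.0$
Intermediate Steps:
$U{\left(b,j \right)} = - 4 j$
$z{\left(o,X \right)} = \frac{2 + o}{-10 + X}$ ($z{\left(o,X \right)} = \frac{o + 2}{X + \left(\left(-4\right) 5 + 10\right)} = \frac{2 + o}{X + \left(-20 + 10\right)} = \frac{2 + o}{X - 10} = \frac{2 + o}{-10 + X}$)
$\left(z{\left(15,-6 \right)} + 72\right) \left(-262\right) = \left(\frac{2 + 15}{-10 - 6} + 72\right) \left(-262\right) = \left(\frac{1}{-16} \cdot 17 + 72\right) \left(-262\right) = \left(\left(- \frac{1}{16}\right) 17 + 72\right) \left(-262\right) = \left(- \frac{17}{16} + 72\right) \left(-262\right) = \frac{1135}{16} \left(-262\right) = - \frac{148685}{8}$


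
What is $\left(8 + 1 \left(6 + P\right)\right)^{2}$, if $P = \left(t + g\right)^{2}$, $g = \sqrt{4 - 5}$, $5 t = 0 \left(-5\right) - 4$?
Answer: $\frac{114681}{625} - \frac{5456 i}{125} \approx 183.49 - 43.648 i$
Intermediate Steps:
$t = - \frac{4}{5}$ ($t = \frac{0 \left(-5\right) - 4}{5} = \frac{0 - 4}{5} = \frac{1}{5} \left(-4\right) = - \frac{4}{5} \approx -0.8$)
$g = i$ ($g = \sqrt{-1} = i \approx 1.0 i$)
$P = \left(- \frac{4}{5} + i\right)^{2} \approx -0.36 - 1.6 i$
$\left(8 + 1 \left(6 + P\right)\right)^{2} = \left(8 + 1 \left(6 + \frac{\left(4 - 5 i\right)^{2}}{25}\right)\right)^{2} = \left(8 + \left(6 + \frac{\left(4 - 5 i\right)^{2}}{25}\right)\right)^{2} = \left(14 + \frac{\left(4 - 5 i\right)^{2}}{25}\right)^{2}$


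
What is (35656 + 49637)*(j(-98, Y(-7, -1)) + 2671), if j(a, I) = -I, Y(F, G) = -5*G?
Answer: 227391138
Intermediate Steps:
(35656 + 49637)*(j(-98, Y(-7, -1)) + 2671) = (35656 + 49637)*(-(-5)*(-1) + 2671) = 85293*(-1*5 + 2671) = 85293*(-5 + 2671) = 85293*2666 = 227391138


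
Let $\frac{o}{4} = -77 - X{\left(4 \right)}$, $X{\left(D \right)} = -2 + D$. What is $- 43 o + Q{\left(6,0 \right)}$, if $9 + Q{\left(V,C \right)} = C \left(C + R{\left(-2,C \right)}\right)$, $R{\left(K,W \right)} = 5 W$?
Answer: $13579$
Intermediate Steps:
$Q{\left(V,C \right)} = -9 + 6 C^{2}$ ($Q{\left(V,C \right)} = -9 + C \left(C + 5 C\right) = -9 + C 6 C = -9 + 6 C^{2}$)
$o = -316$ ($o = 4 \left(-77 - \left(-2 + 4\right)\right) = 4 \left(-77 - 2\right) = 4 \left(-79\right) = -316$)
$- 43 o + Q{\left(6,0 \right)} = \left(-43\right) \left(-316\right) - \left(9 - 6 \cdot 0^{2}\right) = 13588 + \left(-9 + 6 \cdot 0\right) = 13588 + \left(-9 + 0\right) = 13588 - 9 = 13579$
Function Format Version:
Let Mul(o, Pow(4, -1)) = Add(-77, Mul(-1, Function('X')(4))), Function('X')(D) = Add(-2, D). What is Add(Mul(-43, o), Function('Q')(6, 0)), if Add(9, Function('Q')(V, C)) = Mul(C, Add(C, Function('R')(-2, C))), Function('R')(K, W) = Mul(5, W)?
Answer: 13579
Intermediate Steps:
Function('Q')(V, C) = Add(-9, Mul(6, Pow(C, 2))) (Function('Q')(V, C) = Add(-9, Mul(C, Add(C, Mul(5, C)))) = Add(-9, Mul(C, Mul(6, C))) = Add(-9, Mul(6, Pow(C, 2))))
o = -316 (o = Mul(4, Add(-77, Mul(-1, Add(-2, 4)))) = Mul(4, Add(-77, Mul(-1, 2))) = Mul(4, Add(-77, -2)) = Mul(4, -79) = -316)
Add(Mul(-43, o), Function('Q')(6, 0)) = Add(Mul(-43, -316), Add(-9, Mul(6, Pow(0, 2)))) = Add(13588, Add(-9, Mul(6, 0))) = Add(13588, Add(-9, 0)) = Add(13588, -9) = 13579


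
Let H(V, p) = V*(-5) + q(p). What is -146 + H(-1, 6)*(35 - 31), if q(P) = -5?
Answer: -146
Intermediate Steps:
H(V, p) = -5 - 5*V (H(V, p) = V*(-5) - 5 = -5*V - 5 = -5 - 5*V)
-146 + H(-1, 6)*(35 - 31) = -146 + (-5 - 5*(-1))*(35 - 31) = -146 + (-5 + 5)*4 = -146 + 0*4 = -146 + 0 = -146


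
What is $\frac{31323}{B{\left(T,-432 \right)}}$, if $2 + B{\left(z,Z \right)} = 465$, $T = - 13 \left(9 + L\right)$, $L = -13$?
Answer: $\frac{31323}{463} \approx 67.652$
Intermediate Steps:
$T = 52$ ($T = - 13 \left(9 - 13\right) = \left(-13\right) \left(-4\right) = 52$)
$B{\left(z,Z \right)} = 463$ ($B{\left(z,Z \right)} = -2 + 465 = 463$)
$\frac{31323}{B{\left(T,-432 \right)}} = \frac{31323}{463}$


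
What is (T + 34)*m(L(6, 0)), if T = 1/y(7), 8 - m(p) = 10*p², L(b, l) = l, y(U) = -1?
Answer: 264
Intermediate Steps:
m(p) = 8 - 10*p²
T = -1 (T = 1/(-1) = -1)
(T + 34)*m(L(6, 0)) = (-1 + 34)*(8 - 10*0²) = 33*(8 - 10*0) = 33*(8 + 0) = 33*8 = 264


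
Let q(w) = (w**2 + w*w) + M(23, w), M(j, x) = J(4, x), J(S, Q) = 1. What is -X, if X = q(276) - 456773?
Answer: 304420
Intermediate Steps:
M(j, x) = 1
q(w) = 1 + 2*w**2 (q(w) = (w**2 + w*w) + 1 = (w**2 + w**2) + 1 = 2*w**2 + 1 = 1 + 2*w**2)
X = -304420 (X = (1 + 2*276**2) - 456773 = (1 + 2*76176) - 456773 = (1 + 152352) - 456773 = 152353 - 456773 = -304420)
-X = -1*(-304420) = 304420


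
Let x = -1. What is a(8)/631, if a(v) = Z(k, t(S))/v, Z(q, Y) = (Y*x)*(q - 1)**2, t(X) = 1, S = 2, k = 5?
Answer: -2/631 ≈ -0.0031696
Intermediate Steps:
Z(q, Y) = -Y*(-1 + q)**2 (Z(q, Y) = (Y*(-1))*(q - 1)**2 = (-Y)*(-1 + q)**2 = -Y*(-1 + q)**2)
a(v) = -16/v (a(v) = (-1*1*(-1 + 5)**2)/v = (-1*1*4**2)/v = (-1*1*16)/v = -16/v)
a(8)/631 = -16/8/631 = -16*1/8*(1/631) = -2*1/631 = -2/631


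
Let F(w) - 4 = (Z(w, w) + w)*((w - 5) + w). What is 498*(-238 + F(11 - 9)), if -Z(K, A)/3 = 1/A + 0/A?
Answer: -116781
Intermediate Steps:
Z(K, A) = -3/A (Z(K, A) = -3*(1/A + 0/A) = -3*(1/A + 0) = -3/A)
F(w) = 4 + (-5 + 2*w)*(w - 3/w) (F(w) = 4 + (-3/w + w)*((w - 5) + w) = 4 + (w - 3/w)*((-5 + w) + w) = 4 + (w - 3/w)*(-5 + 2*w) = 4 + (-5 + 2*w)*(w - 3/w))
498*(-238 + F(11 - 9)) = 498*(-238 + (-2 - 5*(11 - 9) + 2*(11 - 9)² + 15/(11 - 9))) = 498*(-238 + (-2 - 5*2 + 2*2² + 15/2)) = 498*(-238 + (-2 - 10 + 2*4 + 15*(½))) = 498*(-238 + (-2 - 10 + 8 + 15/2)) = 498*(-238 + 7/2) = 498*(-469/2) = -116781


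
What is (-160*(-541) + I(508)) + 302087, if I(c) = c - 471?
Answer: 388684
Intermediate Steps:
I(c) = -471 + c
(-160*(-541) + I(508)) + 302087 = (-160*(-541) + (-471 + 508)) + 302087 = (86560 + 37) + 302087 = 86597 + 302087 = 388684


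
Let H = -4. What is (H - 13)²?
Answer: 289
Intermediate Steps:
(H - 13)² = (-4 - 13)² = (-17)² = 289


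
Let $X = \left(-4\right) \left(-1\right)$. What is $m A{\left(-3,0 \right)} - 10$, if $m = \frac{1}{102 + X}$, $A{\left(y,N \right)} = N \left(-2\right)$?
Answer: $-10$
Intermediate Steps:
$X = 4$
$A{\left(y,N \right)} = - 2 N$
$m = \frac{1}{106}$ ($m = \frac{1}{102 + 4} = \frac{1}{106} \approx 0.009434$)
$m A{\left(-3,0 \right)} - 10 = \frac{\left(-2\right) 0}{106} - 10 = \frac{1}{106} \cdot 0 - 10 = 0 - 10 = -10$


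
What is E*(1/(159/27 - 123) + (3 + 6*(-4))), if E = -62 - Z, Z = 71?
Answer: 2945019/1054 ≈ 2794.1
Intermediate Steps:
E = -133 (E = -62 - 1*71 = -62 - 71 = -133)
E*(1/(159/27 - 123) + (3 + 6*(-4))) = -133*(1/(159/27 - 123) + (3 + 6*(-4))) = -133*(1/(159*(1/27) - 123) + (3 - 24)) = -133*(1/(53/9 - 123) - 21) = -133*(1/(-1054/9) - 21) = -133*(-9/1054 - 21) = -133*(-22143/1054) = 2945019/1054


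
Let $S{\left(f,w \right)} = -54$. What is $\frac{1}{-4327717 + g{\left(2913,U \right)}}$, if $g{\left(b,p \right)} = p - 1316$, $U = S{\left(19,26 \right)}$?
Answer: $- \frac{1}{4329087} \approx -2.31 \cdot 10^{-7}$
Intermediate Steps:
$U = -54$
$g{\left(b,p \right)} = -1316 + p$ ($g{\left(b,p \right)} = p - 1316 = -1316 + p$)
$\frac{1}{-4327717 + g{\left(2913,U \right)}} = \frac{1}{-4327717 - 1370} = \frac{1}{-4329087} = - \frac{1}{4329087}$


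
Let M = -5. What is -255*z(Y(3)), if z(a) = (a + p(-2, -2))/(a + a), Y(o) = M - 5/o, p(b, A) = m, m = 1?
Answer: -867/8 ≈ -108.38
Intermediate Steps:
p(b, A) = 1
Y(o) = -5 - 5/o
z(a) = (1 + a)/(2*a) (z(a) = (a + 1)/(a + a) = (1 + a)/((2*a)) = (1 + a)*(1/(2*a)) = (1 + a)/(2*a))
-255*z(Y(3)) = -255*(1 + (-5 - 5/3))/(2*(-5 - 5/3)) = -255*(1 - 20/3)/(2*(-20/3)) = -255*(-3)*(-17)/(2*20*3) = -255*17/40 = -867/8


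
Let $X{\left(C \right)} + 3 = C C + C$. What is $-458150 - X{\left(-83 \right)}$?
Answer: $-464953$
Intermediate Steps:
$X{\left(C \right)} = -3 + C + C^{2}$ ($X{\left(C \right)} = -3 + \left(C C + C\right) = -3 + \left(C^{2} + C\right) = -3 + \left(C + C^{2}\right) = -3 + C + C^{2}$)
$-458150 - X{\left(-83 \right)} = -458150 - \left(-3 - 83 + \left(-83\right)^{2}\right) = -458150 - \left(-3 - 83 + 6889\right) = -458150 - 6803 = -464953$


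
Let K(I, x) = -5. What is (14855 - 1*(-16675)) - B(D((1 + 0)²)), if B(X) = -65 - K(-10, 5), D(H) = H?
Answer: 31590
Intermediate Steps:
B(X) = -60 (B(X) = -65 - 1*(-5) = -65 + 5 = -60)
(14855 - 1*(-16675)) - B(D((1 + 0)²)) = (14855 - 1*(-16675)) - 1*(-60) = (14855 + 16675) + 60 = 31530 + 60 = 31590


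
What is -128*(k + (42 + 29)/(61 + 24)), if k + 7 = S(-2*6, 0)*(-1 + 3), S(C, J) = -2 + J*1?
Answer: 110592/85 ≈ 1301.1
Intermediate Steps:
S(C, J) = -2 + J
k = -11 (k = -7 + (-2 + 0)*(-1 + 3) = -7 - 2*2 = -7 - 4 = -11)
-128*(k + (42 + 29)/(61 + 24)) = -128*(-11 + (42 + 29)/(61 + 24)) = -128*(-11 + 71/85) = -128*(-864/85) = 110592/85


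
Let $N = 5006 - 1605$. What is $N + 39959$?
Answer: $43360$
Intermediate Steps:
$N = 3401$ ($N = 5006 - 1605 = 3401$)
$N + 39959 = 3401 + 39959 = 43360$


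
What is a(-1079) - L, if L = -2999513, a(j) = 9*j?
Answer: 2989802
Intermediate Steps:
a(-1079) - L = 9*(-1079) - 1*(-2999513) = -9711 + 2999513 = 2989802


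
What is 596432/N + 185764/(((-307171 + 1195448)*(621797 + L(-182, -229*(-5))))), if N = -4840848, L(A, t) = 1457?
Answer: -10318659149175337/83750027733521487 ≈ -0.12321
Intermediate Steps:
596432/N + 185764/(((-307171 + 1195448)*(621797 + L(-182, -229*(-5))))) = 596432/(-4840848) + 185764/(((-307171 + 1195448)*(621797 + 1457))) = 596432*(-1/4840848) + 185764/((888277*623254)) = -37277/302553 + 185764/553622193358 = -37277/302553 + 185764*(1/553622193358) = -37277/302553 + 92882/276811096679 = -10318659149175337/83750027733521487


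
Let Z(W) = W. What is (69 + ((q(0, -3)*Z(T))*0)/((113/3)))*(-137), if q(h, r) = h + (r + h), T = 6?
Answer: -9453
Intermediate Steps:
q(h, r) = r + 2*h (q(h, r) = h + (h + r) = r + 2*h)
(69 + ((q(0, -3)*Z(T))*0)/((113/3)))*(-137) = (69 + (((-3 + 2*0)*6)*0)/((113/3)))*(-137) = (69 + (((-3 + 0)*6)*0)/((113*(1/3))))*(-137) = (69 + (-3*6*0)/(113/3))*(-137) = (69 - 18*0*(3/113))*(-137) = (69 + 0*(3/113))*(-137) = (69 + 0)*(-137) = 69*(-137) = -9453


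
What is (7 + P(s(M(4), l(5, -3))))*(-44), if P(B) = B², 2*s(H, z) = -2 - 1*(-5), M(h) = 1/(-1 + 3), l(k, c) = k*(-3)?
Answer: -407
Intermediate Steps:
l(k, c) = -3*k
M(h) = ½ (M(h) = 1/2 = ½)
s(H, z) = 3/2 (s(H, z) = (-2 - 1*(-5))/2 = (-2 + 5)/2 = (½)*3 = 3/2)
(7 + P(s(M(4), l(5, -3))))*(-44) = (7 + (3/2)²)*(-44) = (7 + 9/4)*(-44) = (37/4)*(-44) = -407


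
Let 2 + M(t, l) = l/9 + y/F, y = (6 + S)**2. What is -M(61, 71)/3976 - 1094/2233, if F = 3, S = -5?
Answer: -701299/1426887 ≈ -0.49149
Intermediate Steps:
y = 1 (y = (6 - 5)**2 = 1**2 = 1)
M(t, l) = -5/3 + l/9 (M(t, l) = -2 + (l/9 + 1/3) = -2 + (1/3 + l/9) = -5/3 + l/9)
-M(61, 71)/3976 - 1094/2233 = -(-5/3 + (1/9)*71)/3976 - 1094/2233 = -(-5/3 + 71/9)*(1/3976) - 1094*1/2233 = -1*56/9*(1/3976) - 1094/2233 = -56/9*1/3976 - 1094/2233 = -1/639 - 1094/2233 = -701299/1426887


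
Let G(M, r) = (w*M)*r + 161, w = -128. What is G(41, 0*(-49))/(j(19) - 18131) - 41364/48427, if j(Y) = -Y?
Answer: -758553347/878950050 ≈ -0.86302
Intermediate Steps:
G(M, r) = 161 - 128*M*r (G(M, r) = (-128*M)*r + 161 = -128*M*r + 161 = 161 - 128*M*r)
G(41, 0*(-49))/(j(19) - 18131) - 41364/48427 = (161 - 128*41*0*(-49))/(-1*19 - 18131) - 41364/48427 = (161 - 128*41*0)/(-19 - 18131) - 41364*1/48427 = (161 + 0)/(-18150) - 41364/48427 = 161*(-1/18150) - 41364/48427 = -161/18150 - 41364/48427 = -758553347/878950050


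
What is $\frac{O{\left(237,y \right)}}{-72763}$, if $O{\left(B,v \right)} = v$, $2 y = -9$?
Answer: $\frac{9}{145526} \approx 6.1845 \cdot 10^{-5}$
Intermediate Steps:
$y = - \frac{9}{2}$ ($y = \frac{1}{2} \left(-9\right) = - \frac{9}{2} \approx -4.5$)
$\frac{O{\left(237,y \right)}}{-72763} = - \frac{9}{2 \left(-72763\right)} = \left(- \frac{9}{2}\right) \left(- \frac{1}{72763}\right) = \frac{9}{145526}$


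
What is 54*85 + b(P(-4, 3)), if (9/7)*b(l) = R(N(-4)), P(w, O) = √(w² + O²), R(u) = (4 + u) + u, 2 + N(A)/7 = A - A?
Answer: 13714/3 ≈ 4571.3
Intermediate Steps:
N(A) = -14 (N(A) = -14 + 7*(A - A) = -14 + 7*0 = -14 + 0 = -14)
R(u) = 4 + 2*u
P(w, O) = √(O² + w²)
b(l) = -56/3 (b(l) = 7*(4 + 2*(-14))/9 = 7*(4 - 28)/9 = (7/9)*(-24) = -56/3)
54*85 + b(P(-4, 3)) = 54*85 - 56/3 = 4590 - 56/3 = 13714/3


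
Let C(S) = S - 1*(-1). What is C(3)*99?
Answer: 396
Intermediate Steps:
C(S) = 1 + S (C(S) = S + 1 = 1 + S)
C(3)*99 = (1 + 3)*99 = 4*99 = 396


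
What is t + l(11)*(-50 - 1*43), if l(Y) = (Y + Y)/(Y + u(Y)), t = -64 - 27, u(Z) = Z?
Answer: -184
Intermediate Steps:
t = -91
l(Y) = 1 (l(Y) = (Y + Y)/(Y + Y) = (2*Y)/((2*Y)) = (2*Y)*(1/(2*Y)) = 1)
t + l(11)*(-50 - 1*43) = -91 + 1*(-50 - 1*43) = -91 + 1*(-50 - 43) = -91 + 1*(-93) = -91 - 93 = -184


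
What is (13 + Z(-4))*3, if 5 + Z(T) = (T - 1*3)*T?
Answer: 108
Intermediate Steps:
Z(T) = -5 + T*(-3 + T) (Z(T) = -5 + (T - 1*3)*T = -5 + (T - 3)*T = -5 + (-3 + T)*T = -5 + T*(-3 + T))
(13 + Z(-4))*3 = (13 + (-5 + (-4)² - 3*(-4)))*3 = (13 + (-5 + 16 + 12))*3 = (13 + 23)*3 = 36*3 = 108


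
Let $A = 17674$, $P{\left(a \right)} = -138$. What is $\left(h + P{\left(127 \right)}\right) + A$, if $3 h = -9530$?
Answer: $\frac{43078}{3} \approx 14359.0$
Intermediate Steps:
$h = - \frac{9530}{3}$ ($h = \frac{1}{3} \left(-9530\right) = - \frac{9530}{3} \approx -3176.7$)
$\left(h + P{\left(127 \right)}\right) + A = \left(- \frac{9530}{3} - 138\right) + 17674 = - \frac{9944}{3} + 17674 = \frac{43078}{3}$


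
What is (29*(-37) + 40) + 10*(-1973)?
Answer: -20763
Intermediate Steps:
(29*(-37) + 40) + 10*(-1973) = (-1073 + 40) - 19730 = -1033 - 19730 = -20763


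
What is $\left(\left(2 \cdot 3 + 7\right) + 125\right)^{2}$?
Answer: $19044$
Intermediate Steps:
$\left(\left(2 \cdot 3 + 7\right) + 125\right)^{2} = \left(\left(6 + 7\right) + 125\right)^{2} = \left(13 + 125\right)^{2} = 138^{2} = 19044$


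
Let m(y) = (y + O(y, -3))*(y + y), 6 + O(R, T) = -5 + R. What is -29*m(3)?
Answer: 870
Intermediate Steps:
O(R, T) = -11 + R (O(R, T) = -6 + (-5 + R) = -11 + R)
m(y) = 2*y*(-11 + 2*y) (m(y) = (y + (-11 + y))*(y + y) = (-11 + 2*y)*(2*y) = 2*y*(-11 + 2*y))
-29*m(3) = -58*3*(-11 + 2*3) = -58*3*(-11 + 6) = -58*3*(-5) = -29*(-30) = 870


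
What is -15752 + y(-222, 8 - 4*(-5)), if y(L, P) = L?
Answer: -15974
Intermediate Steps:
-15752 + y(-222, 8 - 4*(-5)) = -15752 - 222 = -15974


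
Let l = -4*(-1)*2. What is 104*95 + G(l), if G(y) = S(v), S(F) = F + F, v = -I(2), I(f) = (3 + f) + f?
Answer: 9866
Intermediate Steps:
l = 8 (l = 4*2 = 8)
I(f) = 3 + 2*f
v = -7 (v = -(3 + 2*2) = -(3 + 4) = -1*7 = -7)
S(F) = 2*F
G(y) = -14 (G(y) = 2*(-7) = -14)
104*95 + G(l) = 104*95 - 14 = 9880 - 14 = 9866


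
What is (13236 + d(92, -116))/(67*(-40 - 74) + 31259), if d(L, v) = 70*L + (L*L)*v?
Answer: -962148/23621 ≈ -40.733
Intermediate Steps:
d(L, v) = 70*L + v*L² (d(L, v) = 70*L + L²*v = 70*L + v*L²)
(13236 + d(92, -116))/(67*(-40 - 74) + 31259) = (13236 + 92*(70 + 92*(-116)))/(67*(-40 - 74) + 31259) = (13236 + 92*(70 - 10672))/(67*(-114) + 31259) = (13236 + 92*(-10602))/(-7638 + 31259) = (13236 - 975384)/23621 = -962148*1/23621 = -962148/23621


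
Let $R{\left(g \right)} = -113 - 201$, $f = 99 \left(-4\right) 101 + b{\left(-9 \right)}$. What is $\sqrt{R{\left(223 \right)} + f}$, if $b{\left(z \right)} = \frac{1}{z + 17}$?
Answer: $\frac{3 i \sqrt{71662}}{4} \approx 200.77 i$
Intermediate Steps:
$b{\left(z \right)} = \frac{1}{17 + z}$
$f = - \frac{319967}{8}$ ($f = 99 \left(-4\right) 101 + \frac{1}{17 - 9} = \left(-396\right) 101 + \frac{1}{8} = -39996 + \frac{1}{8} = - \frac{319967}{8} \approx -39996.0$)
$R{\left(g \right)} = -314$
$\sqrt{R{\left(223 \right)} + f} = \sqrt{-314 - \frac{319967}{8}} = \sqrt{- \frac{322479}{8}} = \frac{3 i \sqrt{71662}}{4}$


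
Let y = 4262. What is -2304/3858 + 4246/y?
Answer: 546785/1370233 ≈ 0.39905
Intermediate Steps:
-2304/3858 + 4246/y = -2304/3858 + 4246/4262 = -2304*1/3858 + 4246*(1/4262) = -384/643 + 2123/2131 = 546785/1370233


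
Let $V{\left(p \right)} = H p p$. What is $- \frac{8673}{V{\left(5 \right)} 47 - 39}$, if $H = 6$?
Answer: $- \frac{2891}{2337} \approx -1.2371$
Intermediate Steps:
$V{\left(p \right)} = 6 p^{2}$ ($V{\left(p \right)} = 6 p p = 6 p^{2}$)
$- \frac{8673}{V{\left(5 \right)} 47 - 39} = - \frac{8673}{6 \cdot 5^{2} \cdot 47 - 39} = - \frac{8673}{6 \cdot 25 \cdot 47 - 39} = - \frac{8673}{150 \cdot 47 - 39} = - \frac{8673}{7050 - 39} = - \frac{8673}{7011} = \left(-8673\right) \frac{1}{7011} = - \frac{2891}{2337}$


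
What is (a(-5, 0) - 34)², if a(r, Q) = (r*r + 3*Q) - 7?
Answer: 256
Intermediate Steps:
a(r, Q) = -7 + r² + 3*Q (a(r, Q) = (r² + 3*Q) - 7 = -7 + r² + 3*Q)
(a(-5, 0) - 34)² = ((-7 + (-5)² + 3*0) - 34)² = ((-7 + 25 + 0) - 34)² = (18 - 34)² = (-16)² = 256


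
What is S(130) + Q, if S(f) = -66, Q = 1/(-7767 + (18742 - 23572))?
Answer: -831403/12597 ≈ -66.000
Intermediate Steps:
Q = -1/12597 (Q = 1/(-7767 - 4830) = 1/(-12597) = -1/12597 ≈ -7.9384e-5)
S(130) + Q = -66 - 1/12597 = -831403/12597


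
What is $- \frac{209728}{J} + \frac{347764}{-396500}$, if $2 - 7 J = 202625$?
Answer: $\frac{4410647233}{692586375} \approx 6.3684$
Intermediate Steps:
$J = - \frac{202623}{7}$ ($J = \frac{2}{7} - \frac{202625}{7} = - \frac{202623}{7} \approx -28946.0$)
$- \frac{209728}{J} + \frac{347764}{-396500} = - \frac{209728}{- \frac{202623}{7}} + \frac{347764}{-396500} = \left(-209728\right) \left(- \frac{7}{202623}\right) + 347764 \left(- \frac{1}{396500}\right) = \frac{50624}{6987} - \frac{86941}{99125} = \frac{4410647233}{692586375}$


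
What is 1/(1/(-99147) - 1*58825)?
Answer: -99147/5832322276 ≈ -1.7000e-5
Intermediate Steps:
1/(1/(-99147) - 1*58825) = 1/(-1/99147 - 58825) = 1/(-5832322276/99147) = -99147/5832322276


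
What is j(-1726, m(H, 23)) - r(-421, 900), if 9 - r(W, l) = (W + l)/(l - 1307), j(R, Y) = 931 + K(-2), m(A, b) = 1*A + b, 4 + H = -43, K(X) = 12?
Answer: 379659/407 ≈ 932.82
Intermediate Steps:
H = -47 (H = -4 - 43 = -47)
m(A, b) = A + b
j(R, Y) = 943 (j(R, Y) = 931 + 12 = 943)
r(W, l) = 9 - (W + l)/(-1307 + l) (r(W, l) = 9 - (W + l)/(l - 1307) = 9 - (W + l)/(-1307 + l))
j(-1726, m(H, 23)) - r(-421, 900) = 943 - (-11763 - 1*(-421) + 8*900)/(-1307 + 900) = 943 - (-11763 + 421 + 7200)/(-407) = 943 - (-1)*(-4142)/407 = 943 - 1*4142/407 = 943 - 4142/407 = 379659/407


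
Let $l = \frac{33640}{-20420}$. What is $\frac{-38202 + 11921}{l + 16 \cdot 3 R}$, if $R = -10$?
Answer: $\frac{26832901}{491762} \approx 54.565$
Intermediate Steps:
$l = - \frac{1682}{1021}$ ($l = 33640 \left(- \frac{1}{20420}\right) = - \frac{1682}{1021} \approx -1.6474$)
$\frac{-38202 + 11921}{l + 16 \cdot 3 R} = \frac{-38202 + 11921}{- \frac{1682}{1021} + 16 \cdot 3 \left(-10\right)} = - \frac{26281}{- \frac{1682}{1021} + 48 \left(-10\right)} = - \frac{26281}{- \frac{1682}{1021} - 480} = - \frac{26281}{- \frac{491762}{1021}} = \left(-26281\right) \left(- \frac{1021}{491762}\right) = \frac{26832901}{491762}$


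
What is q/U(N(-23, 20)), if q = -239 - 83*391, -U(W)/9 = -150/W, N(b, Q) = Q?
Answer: -65384/135 ≈ -484.33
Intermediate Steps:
U(W) = 1350/W (U(W) = -(-1350)/W = 1350/W)
q = -32692 (q = -239 - 32453 = -32692)
q/U(N(-23, 20)) = -32692/(1350/20) = -32692/(1350*(1/20)) = -32692/135/2 = -32692*2/135 = -65384/135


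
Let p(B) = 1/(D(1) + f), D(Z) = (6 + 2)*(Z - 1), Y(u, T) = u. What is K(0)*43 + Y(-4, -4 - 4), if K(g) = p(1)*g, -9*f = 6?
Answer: -4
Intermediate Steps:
f = -⅔ (f = -⅑*6 = -⅔ ≈ -0.66667)
D(Z) = -8 + 8*Z (D(Z) = 8*(-1 + Z) = -8 + 8*Z)
p(B) = -3/2 (p(B) = 1/((-8 + 8*1) - ⅔) = 1/((-8 + 8) - ⅔) = 1/(0 - ⅔) = 1/(-⅔) = -3/2)
K(g) = -3*g/2
K(0)*43 + Y(-4, -4 - 4) = -3/2*0*43 - 4 = 0*43 - 4 = 0 - 4 = -4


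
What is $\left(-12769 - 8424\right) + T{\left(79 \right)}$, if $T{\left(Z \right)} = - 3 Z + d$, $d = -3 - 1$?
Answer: $-21434$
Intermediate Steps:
$d = -4$ ($d = -3 - 1 = -4$)
$T{\left(Z \right)} = -4 - 3 Z$ ($T{\left(Z \right)} = - 3 Z - 4 = -4 - 3 Z$)
$\left(-12769 - 8424\right) + T{\left(79 \right)} = \left(-12769 - 8424\right) - 241 = -21193 - 241 = -21434$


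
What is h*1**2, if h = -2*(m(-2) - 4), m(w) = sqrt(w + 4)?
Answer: 8 - 2*sqrt(2) ≈ 5.1716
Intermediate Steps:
m(w) = sqrt(4 + w)
h = 8 - 2*sqrt(2) (h = -2*(sqrt(4 - 2) - 4) = -2*(sqrt(2) - 4) = -2*(-4 + sqrt(2)) = 8 - 2*sqrt(2) ≈ 5.1716)
h*1**2 = (8 - 2*sqrt(2))*1**2 = (8 - 2*sqrt(2))*1 = 8 - 2*sqrt(2)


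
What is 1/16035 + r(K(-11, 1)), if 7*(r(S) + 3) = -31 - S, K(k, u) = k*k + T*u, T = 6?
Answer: -2870258/112245 ≈ -25.571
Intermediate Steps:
K(k, u) = k² + 6*u (K(k, u) = k*k + 6*u = k² + 6*u)
r(S) = -52/7 - S/7 (r(S) = -3 + (-31 - S)/7 = -3 + (-31/7 - S/7) = -52/7 - S/7)
1/16035 + r(K(-11, 1)) = 1/16035 + (-52/7 - ((-11)² + 6*1)/7) = 1/16035 + (-52/7 - (121 + 6)/7) = 1/16035 + (-52/7 - ⅐*127) = 1/16035 + (-52/7 - 127/7) = 1/16035 - 179/7 = -2870258/112245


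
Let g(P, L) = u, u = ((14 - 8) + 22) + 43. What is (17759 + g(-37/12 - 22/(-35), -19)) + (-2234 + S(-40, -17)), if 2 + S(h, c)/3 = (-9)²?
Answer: 15833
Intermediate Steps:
S(h, c) = 237 (S(h, c) = -6 + 3*(-9)² = -6 + 3*81 = -6 + 243 = 237)
u = 71 (u = (6 + 22) + 43 = 28 + 43 = 71)
g(P, L) = 71
(17759 + g(-37/12 - 22/(-35), -19)) + (-2234 + S(-40, -17)) = (17759 + 71) + (-2234 + 237) = 17830 - 1997 = 15833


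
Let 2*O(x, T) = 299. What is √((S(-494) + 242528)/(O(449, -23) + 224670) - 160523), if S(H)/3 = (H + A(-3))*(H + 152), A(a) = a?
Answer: 3*I*√3605899759454087/449639 ≈ 400.65*I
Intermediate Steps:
O(x, T) = 299/2 (O(x, T) = (½)*299 = 299/2)
S(H) = 3*(-3 + H)*(152 + H) (S(H) = 3*((H - 3)*(H + 152)) = 3*((-3 + H)*(152 + H)) = 3*(-3 + H)*(152 + H))
√((S(-494) + 242528)/(O(449, -23) + 224670) - 160523) = √(((-1368 + 3*(-494)² + 447*(-494)) + 242528)/(299/2 + 224670) - 160523) = √(((-1368 + 3*244036 - 220818) + 242528)/(449639/2) - 160523) = √(((-1368 + 732108 - 220818) + 242528)*(2/449639) - 160523) = √((509922 + 242528)*(2/449639) - 160523) = √(752450*(2/449639) - 160523) = √(1504900/449639 - 160523) = √(-72175896297/449639) = 3*I*√3605899759454087/449639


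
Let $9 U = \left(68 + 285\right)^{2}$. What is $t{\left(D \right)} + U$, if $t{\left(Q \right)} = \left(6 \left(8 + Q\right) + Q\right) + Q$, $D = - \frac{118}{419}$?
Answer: $\frac{52383683}{3771} \approx 13891.0$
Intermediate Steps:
$D = - \frac{118}{419}$ ($D = \left(-118\right) \frac{1}{419} = - \frac{118}{419} \approx -0.28162$)
$t{\left(Q \right)} = 48 + 8 Q$ ($t{\left(Q \right)} = \left(\left(48 + 6 Q\right) + Q\right) + Q = \left(48 + 7 Q\right) + Q = 48 + 8 Q$)
$U = \frac{124609}{9}$ ($U = \frac{\left(68 + 285\right)^{2}}{9} = \frac{353^{2}}{9} = \frac{1}{9} \cdot 124609 = \frac{124609}{9} \approx 13845.0$)
$t{\left(D \right)} + U = \left(48 + 8 \left(- \frac{118}{419}\right)\right) + \frac{124609}{9} = \left(48 - \frac{944}{419}\right) + \frac{124609}{9} = \frac{19168}{419} + \frac{124609}{9} = \frac{52383683}{3771}$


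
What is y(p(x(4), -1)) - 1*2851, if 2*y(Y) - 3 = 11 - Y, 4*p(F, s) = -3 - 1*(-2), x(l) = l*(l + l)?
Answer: -22751/8 ≈ -2843.9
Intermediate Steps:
x(l) = 2*l**2 (x(l) = l*(2*l) = 2*l**2)
p(F, s) = -1/4 (p(F, s) = (-3 - 1*(-2))/4 = (-3 + 2)/4 = (1/4)*(-1) = -1/4)
y(Y) = 7 - Y/2 (y(Y) = 3/2 + (11 - Y)/2 = 3/2 + (11/2 - Y/2) = 7 - Y/2)
y(p(x(4), -1)) - 1*2851 = (7 - 1/2*(-1/4)) - 1*2851 = (7 + 1/8) - 2851 = 57/8 - 2851 = -22751/8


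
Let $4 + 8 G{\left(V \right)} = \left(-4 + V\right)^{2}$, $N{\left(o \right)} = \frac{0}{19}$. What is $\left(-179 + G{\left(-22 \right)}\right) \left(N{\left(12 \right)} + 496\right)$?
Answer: $-47120$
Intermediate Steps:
$N{\left(o \right)} = 0$ ($N{\left(o \right)} = 0 \cdot \frac{1}{19} = 0$)
$G{\left(V \right)} = - \frac{1}{2} + \frac{\left(-4 + V\right)^{2}}{8}$
$\left(-179 + G{\left(-22 \right)}\right) \left(N{\left(12 \right)} + 496\right) = \left(-179 - \left(\frac{1}{2} - \frac{\left(-4 - 22\right)^{2}}{8}\right)\right) \left(0 + 496\right) = \left(-179 - \left(\frac{1}{2} - \frac{\left(-26\right)^{2}}{8}\right)\right) 496 = \left(-179 + \left(- \frac{1}{2} + \frac{1}{8} \cdot 676\right)\right) 496 = \left(-179 + \left(- \frac{1}{2} + \frac{169}{2}\right)\right) 496 = \left(-179 + 84\right) 496 = \left(-95\right) 496 = -47120$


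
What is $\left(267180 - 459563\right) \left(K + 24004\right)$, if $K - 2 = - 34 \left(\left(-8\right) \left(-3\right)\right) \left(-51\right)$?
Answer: $-12624557226$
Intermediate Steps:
$K = 41618$ ($K = 2 + - 34 \left(\left(-8\right) \left(-3\right)\right) \left(-51\right) = 2 + \left(-34\right) 24 \left(-51\right) = 2 - -41616 = 2 + 41616 = 41618$)
$\left(267180 - 459563\right) \left(K + 24004\right) = \left(267180 - 459563\right) \left(41618 + 24004\right) = \left(-192383\right) 65622 = -12624557226$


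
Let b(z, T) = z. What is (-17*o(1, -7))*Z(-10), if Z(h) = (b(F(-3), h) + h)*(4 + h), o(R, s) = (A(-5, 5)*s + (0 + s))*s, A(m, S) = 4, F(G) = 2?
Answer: -199920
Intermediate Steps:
o(R, s) = 5*s**2 (o(R, s) = (4*s + (0 + s))*s = (4*s + s)*s = (5*s)*s = 5*s**2)
Z(h) = (2 + h)*(4 + h)
(-17*o(1, -7))*Z(-10) = (-85*(-7)**2)*(8 + (-10)**2 + 6*(-10)) = (-85*49)*(8 + 100 - 60) = -17*245*48 = -4165*48 = -199920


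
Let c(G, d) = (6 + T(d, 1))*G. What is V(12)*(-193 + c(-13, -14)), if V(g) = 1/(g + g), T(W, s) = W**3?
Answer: 35401/24 ≈ 1475.0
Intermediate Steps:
c(G, d) = G*(6 + d**3) (c(G, d) = (6 + d**3)*G = G*(6 + d**3))
V(g) = 1/(2*g)
V(12)*(-193 + c(-13, -14)) = ((1/2)/12)*(-193 - 13*(6 + (-14)**3)) = ((1/2)*(1/12))*(-193 - 13*(6 - 2744)) = (-193 - 13*(-2738))/24 = (-193 + 35594)/24 = (1/24)*35401 = 35401/24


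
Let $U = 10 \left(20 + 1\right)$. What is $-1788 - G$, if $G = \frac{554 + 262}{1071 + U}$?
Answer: $- \frac{763748}{427} \approx -1788.6$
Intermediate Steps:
$U = 210$ ($U = 10 \cdot 21 = 210$)
$G = \frac{272}{427}$ ($G = \frac{554 + 262}{1071 + 210} = \frac{816}{1281} = 816 \cdot \frac{1}{1281} = \frac{272}{427} \approx 0.637$)
$-1788 - G = -1788 - \frac{272}{427} = - \frac{763748}{427}$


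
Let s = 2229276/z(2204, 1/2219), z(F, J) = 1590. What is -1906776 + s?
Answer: -504924094/265 ≈ -1.9054e+6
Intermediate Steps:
s = 371546/265 (s = 2229276/1590 = 2229276*(1/1590) = 371546/265 ≈ 1402.1)
-1906776 + s = -1906776 + 371546/265 = -504924094/265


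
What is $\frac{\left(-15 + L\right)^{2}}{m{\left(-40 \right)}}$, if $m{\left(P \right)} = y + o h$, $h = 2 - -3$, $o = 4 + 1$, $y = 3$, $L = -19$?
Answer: $\frac{289}{7} \approx 41.286$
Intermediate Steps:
$o = 5$
$h = 5$ ($h = 2 + 3 = 5$)
$m{\left(P \right)} = 28$ ($m{\left(P \right)} = 3 + 5 \cdot 5 = 3 + 25 = 28$)
$\frac{\left(-15 + L\right)^{2}}{m{\left(-40 \right)}} = \frac{\left(-15 - 19\right)^{2}}{28} = \left(-34\right)^{2} \cdot \frac{1}{28} = 1156 \cdot \frac{1}{28} = \frac{289}{7}$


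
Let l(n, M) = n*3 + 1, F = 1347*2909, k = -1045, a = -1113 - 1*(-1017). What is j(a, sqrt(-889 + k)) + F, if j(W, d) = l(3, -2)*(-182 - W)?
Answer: 3917563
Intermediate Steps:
a = -96 (a = -1113 + 1017 = -96)
F = 3918423
l(n, M) = 1 + 3*n (l(n, M) = 3*n + 1 = 1 + 3*n)
j(W, d) = -1820 - 10*W (j(W, d) = (1 + 3*3)*(-182 - W) = (1 + 9)*(-182 - W) = 10*(-182 - W) = -1820 - 10*W)
j(a, sqrt(-889 + k)) + F = (-1820 - 10*(-96)) + 3918423 = (-1820 + 960) + 3918423 = -860 + 3918423 = 3917563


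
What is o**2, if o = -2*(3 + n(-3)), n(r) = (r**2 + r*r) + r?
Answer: 1296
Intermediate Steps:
n(r) = r + 2*r**2 (n(r) = (r**2 + r**2) + r = 2*r**2 + r = r + 2*r**2)
o = -36 (o = -2*(3 - 3*(1 + 2*(-3))) = -2*(3 - 3*(1 - 6)) = -2*(3 - 3*(-5)) = -2*(3 + 15) = -2*18 = -36)
o**2 = (-36)**2 = 1296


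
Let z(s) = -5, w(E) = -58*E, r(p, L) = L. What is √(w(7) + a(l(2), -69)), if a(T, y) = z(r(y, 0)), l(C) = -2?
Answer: I*√411 ≈ 20.273*I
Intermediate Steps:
a(T, y) = -5
√(w(7) + a(l(2), -69)) = √(-58*7 - 5) = √(-406 - 5) = √(-411) = I*√411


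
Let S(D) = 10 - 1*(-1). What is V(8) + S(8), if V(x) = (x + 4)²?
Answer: 155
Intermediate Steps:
V(x) = (4 + x)²
S(D) = 11 (S(D) = 10 + 1 = 11)
V(8) + S(8) = (4 + 8)² + 11 = 12² + 11 = 144 + 11 = 155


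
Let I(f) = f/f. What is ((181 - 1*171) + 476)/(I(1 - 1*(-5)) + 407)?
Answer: 81/68 ≈ 1.1912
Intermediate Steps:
I(f) = 1
((181 - 1*171) + 476)/(I(1 - 1*(-5)) + 407) = ((181 - 1*171) + 476)/(1 + 407) = ((181 - 171) + 476)/408 = (10 + 476)*(1/408) = 486*(1/408) = 81/68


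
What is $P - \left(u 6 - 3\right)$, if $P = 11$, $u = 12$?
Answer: $-58$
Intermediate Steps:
$P - \left(u 6 - 3\right) = 11 - \left(12 \cdot 6 - 3\right) = 11 - \left(72 - 3\right) = 11 - 69 = -58$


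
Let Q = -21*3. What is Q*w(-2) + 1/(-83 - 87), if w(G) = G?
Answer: 21419/170 ≈ 125.99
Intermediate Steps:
Q = -63
Q*w(-2) + 1/(-83 - 87) = -63*(-2) + 1/(-83 - 87) = 126 + 1/(-170) = 126 - 1/170 = 21419/170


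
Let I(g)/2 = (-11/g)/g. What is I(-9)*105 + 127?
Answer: 2659/27 ≈ 98.481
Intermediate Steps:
I(g) = -22/g² (I(g) = 2*((-11/g)/g) = 2*(-11/g²) = -22/g²)
I(-9)*105 + 127 = -22/(-9)²*105 + 127 = -22*1/81*105 + 127 = -22/81*105 + 127 = -770/27 + 127 = 2659/27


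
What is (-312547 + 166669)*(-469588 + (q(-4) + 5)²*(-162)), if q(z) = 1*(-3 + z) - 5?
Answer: 69660537828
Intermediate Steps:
q(z) = -8 + z (q(z) = (-3 + z) - 5 = -8 + z)
(-312547 + 166669)*(-469588 + (q(-4) + 5)²*(-162)) = (-312547 + 166669)*(-469588 + ((-8 - 4) + 5)²*(-162)) = -145878*(-469588 + (-12 + 5)²*(-162)) = -145878*(-469588 + (-7)²*(-162)) = -145878*(-469588 + 49*(-162)) = -145878*(-469588 - 7938) = -145878*(-477526) = 69660537828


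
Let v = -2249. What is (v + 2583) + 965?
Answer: 1299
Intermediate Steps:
(v + 2583) + 965 = (-2249 + 2583) + 965 = 334 + 965 = 1299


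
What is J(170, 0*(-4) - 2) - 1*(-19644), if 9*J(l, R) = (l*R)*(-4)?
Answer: 178156/9 ≈ 19795.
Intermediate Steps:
J(l, R) = -4*R*l/9 (J(l, R) = ((l*R)*(-4))/9 = ((R*l)*(-4))/9 = (-4*R*l)/9 = -4*R*l/9)
J(170, 0*(-4) - 2) - 1*(-19644) = -4/9*(0*(-4) - 2)*170 - 1*(-19644) = -4/9*(0 - 2)*170 + 19644 = -4/9*(-2)*170 + 19644 = 1360/9 + 19644 = 178156/9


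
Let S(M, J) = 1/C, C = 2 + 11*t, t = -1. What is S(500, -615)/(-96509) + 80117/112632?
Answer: 23196072203/32610005064 ≈ 0.71132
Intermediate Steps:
C = -9 (C = 2 + 11*(-1) = 2 - 11 = -9)
S(M, J) = -⅑ (S(M, J) = 1/(-9) = -⅑)
S(500, -615)/(-96509) + 80117/112632 = -⅑/(-96509) + 80117/112632 = -⅑*(-1/96509) + 80117*(1/112632) = 1/868581 + 80117/112632 = 23196072203/32610005064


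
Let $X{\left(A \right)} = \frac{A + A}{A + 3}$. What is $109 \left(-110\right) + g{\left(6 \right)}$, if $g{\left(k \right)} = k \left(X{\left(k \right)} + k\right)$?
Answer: $-11946$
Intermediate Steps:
$X{\left(A \right)} = \frac{2 A}{3 + A}$
$g{\left(k \right)} = k \left(k + \frac{2 k}{3 + k}\right)$ ($g{\left(k \right)} = k \left(\frac{2 k}{3 + k} + k\right) = k \left(k + \frac{2 k}{3 + k}\right)$)
$109 \left(-110\right) + g{\left(6 \right)} = 109 \left(-110\right) + \frac{6^{2} \left(5 + 6\right)}{3 + 6} = -11990 + 36 \cdot \frac{1}{9} \cdot 11 = -11990 + 44 = -11946$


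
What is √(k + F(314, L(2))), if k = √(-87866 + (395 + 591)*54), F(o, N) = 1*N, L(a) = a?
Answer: √(2 + I*√34622) ≈ 9.6974 + 9.5938*I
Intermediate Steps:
F(o, N) = N
k = I*√34622 (k = √(-87866 + 986*54) = √(-87866 + 53244) = √(-34622) = I*√34622 ≈ 186.07*I)
√(k + F(314, L(2))) = √(I*√34622 + 2) = √(2 + I*√34622)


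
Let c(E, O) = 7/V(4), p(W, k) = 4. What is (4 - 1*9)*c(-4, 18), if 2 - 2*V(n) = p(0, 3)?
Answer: 35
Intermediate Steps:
V(n) = -1 (V(n) = 1 - 1/2*4 = 1 - 2 = -1)
c(E, O) = -7 (c(E, O) = 7/(-1) = 7*(-1) = -7)
(4 - 1*9)*c(-4, 18) = (4 - 1*9)*(-7) = (4 - 9)*(-7) = -5*(-7) = 35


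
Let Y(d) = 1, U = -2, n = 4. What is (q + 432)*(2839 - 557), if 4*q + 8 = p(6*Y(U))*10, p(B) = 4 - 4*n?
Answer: 912800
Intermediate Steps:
p(B) = -12 (p(B) = 4 - 4*4 = 4 - 16 = -12)
q = -32 (q = -2 + (-12*10)/4 = -2 + (¼)*(-120) = -2 - 30 = -32)
(q + 432)*(2839 - 557) = (-32 + 432)*(2839 - 557) = 400*2282 = 912800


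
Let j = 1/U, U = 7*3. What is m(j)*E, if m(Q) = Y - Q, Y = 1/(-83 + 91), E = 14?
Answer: 13/12 ≈ 1.0833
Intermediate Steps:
U = 21
Y = 1/8 ≈ 0.12500
j = 1/21 ≈ 0.047619
m(Q) = 1/8 - Q
m(j)*E = (1/8 - 1*1/21)*14 = (1/8 - 1/21)*14 = (13/168)*14 = 13/12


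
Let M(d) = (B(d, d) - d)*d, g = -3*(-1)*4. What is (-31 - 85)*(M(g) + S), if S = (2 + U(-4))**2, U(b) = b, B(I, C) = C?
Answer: -464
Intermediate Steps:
S = 4 (S = (2 - 4)**2 = (-2)**2 = 4)
g = 12 (g = 3*4 = 12)
M(d) = 0 (M(d) = (d - d)*d = 0*d = 0)
(-31 - 85)*(M(g) + S) = (-31 - 85)*(0 + 4) = -116*4 = -464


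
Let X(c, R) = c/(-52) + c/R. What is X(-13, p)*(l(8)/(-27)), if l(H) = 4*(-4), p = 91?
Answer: 4/63 ≈ 0.063492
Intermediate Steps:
l(H) = -16
X(c, R) = -c/52 + c/R (X(c, R) = c*(-1/52) + c/R = -c/52 + c/R)
X(-13, p)*(l(8)/(-27)) = (-1/52*(-13) - 13/91)*(-16/(-27)) = (¼ - 13*1/91)*(-16*(-1/27)) = (¼ - ⅐)*(16/27) = (3/28)*(16/27) = 4/63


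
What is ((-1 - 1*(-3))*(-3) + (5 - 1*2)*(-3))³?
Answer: -3375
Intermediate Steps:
((-1 - 1*(-3))*(-3) + (5 - 1*2)*(-3))³ = ((-1 + 3)*(-3) + (5 - 2)*(-3))³ = (2*(-3) + 3*(-3))³ = (-6 - 9)³ = (-15)³ = -3375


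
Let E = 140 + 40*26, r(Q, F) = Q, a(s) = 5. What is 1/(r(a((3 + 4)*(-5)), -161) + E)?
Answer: 1/1185 ≈ 0.00084388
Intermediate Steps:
E = 1180 (E = 140 + 1040 = 1180)
1/(r(a((3 + 4)*(-5)), -161) + E) = 1/(5 + 1180) = 1/1185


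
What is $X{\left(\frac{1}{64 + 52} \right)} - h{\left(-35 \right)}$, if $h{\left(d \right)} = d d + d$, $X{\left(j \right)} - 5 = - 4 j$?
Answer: $- \frac{34366}{29} \approx -1185.0$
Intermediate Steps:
$X{\left(j \right)} = 5 - 4 j$
$h{\left(d \right)} = d + d^{2}$ ($h{\left(d \right)} = d^{2} + d = d + d^{2}$)
$X{\left(\frac{1}{64 + 52} \right)} - h{\left(-35 \right)} = \left(5 - \frac{4}{64 + 52}\right) - - 35 \left(1 - 35\right) = \left(5 - \frac{4}{116}\right) - \left(-35\right) \left(-34\right) = \left(5 - \frac{1}{29}\right) - 1190 = \frac{144}{29} - 1190 = - \frac{34366}{29}$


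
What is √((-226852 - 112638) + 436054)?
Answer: 2*√24141 ≈ 310.75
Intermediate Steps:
√((-226852 - 112638) + 436054) = √(-339490 + 436054) = √96564 = 2*√24141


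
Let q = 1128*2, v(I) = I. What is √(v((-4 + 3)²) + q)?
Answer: √2257 ≈ 47.508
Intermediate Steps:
q = 2256
√(v((-4 + 3)²) + q) = √((-4 + 3)² + 2256) = √((-1)² + 2256) = √(1 + 2256) = √2257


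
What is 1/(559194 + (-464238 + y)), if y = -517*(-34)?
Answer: 1/112534 ≈ 8.8862e-6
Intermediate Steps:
y = 17578
1/(559194 + (-464238 + y)) = 1/(559194 + (-464238 + 17578)) = 1/(559194 - 446660) = 1/112534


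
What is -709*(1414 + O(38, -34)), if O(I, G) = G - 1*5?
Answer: -974875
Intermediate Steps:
O(I, G) = -5 + G (O(I, G) = G - 5 = -5 + G)
-709*(1414 + O(38, -34)) = -709*(1414 + (-5 - 34)) = -709*(1414 - 39) = -709*1375 = -974875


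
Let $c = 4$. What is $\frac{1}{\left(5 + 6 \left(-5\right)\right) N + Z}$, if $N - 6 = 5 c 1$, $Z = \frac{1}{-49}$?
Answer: $- \frac{49}{31851} \approx -0.0015384$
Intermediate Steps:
$Z = - \frac{1}{49} \approx -0.020408$
$N = 26$ ($N = 6 + 5 \cdot 4 \cdot 1 = 6 + 20 \cdot 1 = 6 + 20 = 26$)
$\frac{1}{\left(5 + 6 \left(-5\right)\right) N + Z} = \frac{1}{\left(5 + 6 \left(-5\right)\right) 26 - \frac{1}{49}} = \frac{1}{\left(5 - 30\right) 26 - \frac{1}{49}} = \frac{1}{\left(-25\right) 26 - \frac{1}{49}} = \frac{1}{-650 - \frac{1}{49}} = \frac{1}{- \frac{31851}{49}} = - \frac{49}{31851}$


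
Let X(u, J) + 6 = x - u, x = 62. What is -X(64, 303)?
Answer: 8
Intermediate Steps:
X(u, J) = 56 - u (X(u, J) = -6 + (62 - u) = 56 - u)
-X(64, 303) = -(56 - 1*64) = -(56 - 64) = -1*(-8) = 8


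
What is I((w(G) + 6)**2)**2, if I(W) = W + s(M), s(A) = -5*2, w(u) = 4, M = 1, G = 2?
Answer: 8100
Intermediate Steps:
s(A) = -10
I(W) = -10 + W (I(W) = W - 10 = -10 + W)
I((w(G) + 6)**2)**2 = (-10 + (4 + 6)**2)**2 = (-10 + 10**2)**2 = (-10 + 100)**2 = 90**2 = 8100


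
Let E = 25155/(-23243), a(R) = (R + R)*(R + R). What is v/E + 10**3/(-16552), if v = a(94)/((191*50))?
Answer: -864856753049/248518193625 ≈ -3.4801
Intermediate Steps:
a(R) = 4*R**2 (a(R) = (2*R)*(2*R) = 4*R**2)
E = -25155/23243 (E = 25155*(-1/23243) = -25155/23243 ≈ -1.0823)
v = 17672/4775 (v = (4*94**2)/((191*50)) = (4*8836)/9550 = 35344*(1/9550) = 17672/4775 ≈ 3.7009)
v/E + 10**3/(-16552) = 17672/(4775*(-25155/23243)) + 10**3/(-16552) = (17672/4775)*(-23243/25155) + 1000*(-1/16552) = -410750296/120115125 - 125/2069 = -864856753049/248518193625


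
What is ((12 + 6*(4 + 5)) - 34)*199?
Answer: 6368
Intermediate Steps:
((12 + 6*(4 + 5)) - 34)*199 = ((12 + 6*9) - 34)*199 = ((12 + 54) - 34)*199 = (66 - 34)*199 = 32*199 = 6368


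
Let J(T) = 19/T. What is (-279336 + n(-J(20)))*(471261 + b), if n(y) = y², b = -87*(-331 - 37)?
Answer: -56233171945803/400 ≈ -1.4058e+11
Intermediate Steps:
b = 32016 (b = -87*(-368) = 32016)
(-279336 + n(-J(20)))*(471261 + b) = (-279336 + (-19/20)²)*(471261 + 32016) = (-279336 + (-19/20)²)*503277 = (-279336 + 361/400)*503277 = -111734039/400*503277 = -56233171945803/400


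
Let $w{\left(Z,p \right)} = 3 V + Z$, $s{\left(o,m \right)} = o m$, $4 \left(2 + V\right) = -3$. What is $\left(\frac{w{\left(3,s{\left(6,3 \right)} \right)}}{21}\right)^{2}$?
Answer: $\frac{1}{16} \approx 0.0625$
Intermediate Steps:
$V = - \frac{11}{4}$ ($V = -2 + \frac{1}{4} \left(-3\right) = -2 - \frac{3}{4} = - \frac{11}{4} \approx -2.75$)
$s{\left(o,m \right)} = m o$
$w{\left(Z,p \right)} = - \frac{33}{4} + Z$ ($w{\left(Z,p \right)} = 3 \left(- \frac{11}{4}\right) + Z = - \frac{33}{4} + Z$)
$\left(\frac{w{\left(3,s{\left(6,3 \right)} \right)}}{21}\right)^{2} = \left(\frac{- \frac{33}{4} + 3}{21}\right)^{2} = \left(\left(- \frac{21}{4}\right) \frac{1}{21}\right)^{2} = \left(- \frac{1}{4}\right)^{2} = \frac{1}{16}$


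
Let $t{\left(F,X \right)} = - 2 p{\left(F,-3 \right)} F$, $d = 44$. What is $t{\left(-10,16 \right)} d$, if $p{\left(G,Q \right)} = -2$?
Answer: $-1760$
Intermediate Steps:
$t{\left(F,X \right)} = 4 F$ ($t{\left(F,X \right)} = \left(-2\right) \left(-2\right) F = 4 F$)
$t{\left(-10,16 \right)} d = 4 \left(-10\right) 44 = \left(-40\right) 44 = -1760$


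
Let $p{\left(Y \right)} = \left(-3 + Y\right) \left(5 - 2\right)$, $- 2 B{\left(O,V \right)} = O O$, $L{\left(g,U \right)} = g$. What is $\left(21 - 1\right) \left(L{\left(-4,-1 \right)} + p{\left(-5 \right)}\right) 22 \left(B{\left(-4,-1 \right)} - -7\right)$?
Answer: $12320$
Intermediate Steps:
$B{\left(O,V \right)} = - \frac{O^{2}}{2}$ ($B{\left(O,V \right)} = - \frac{O O}{2} = - \frac{O^{2}}{2}$)
$p{\left(Y \right)} = -9 + 3 Y$ ($p{\left(Y \right)} = \left(-3 + Y\right) 3 = -9 + 3 Y$)
$\left(21 - 1\right) \left(L{\left(-4,-1 \right)} + p{\left(-5 \right)}\right) 22 \left(B{\left(-4,-1 \right)} - -7\right) = \left(21 - 1\right) \left(-4 + \left(-9 + 3 \left(-5\right)\right)\right) 22 \left(- \frac{\left(-4\right)^{2}}{2} - -7\right) = 20 \left(-4 - 24\right) 22 \left(\left(- \frac{1}{2}\right) 16 + 7\right) = 20 \left(-4 - 24\right) 22 \left(-8 + 7\right) = 20 \left(-28\right) 22 \left(-1\right) = \left(-560\right) 22 \left(-1\right) = \left(-12320\right) \left(-1\right) = 12320$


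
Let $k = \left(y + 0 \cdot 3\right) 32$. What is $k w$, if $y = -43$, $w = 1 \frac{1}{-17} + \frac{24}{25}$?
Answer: $- \frac{527008}{425} \approx -1240.0$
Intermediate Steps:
$w = \frac{383}{425}$ ($w = 1 \left(- \frac{1}{17}\right) + 24 \cdot \frac{1}{25} = - \frac{1}{17} + \frac{24}{25} = \frac{383}{425} \approx 0.90118$)
$k = -1376$ ($k = \left(-43 + 0 \cdot 3\right) 32 = \left(-43 + 0\right) 32 = \left(-43\right) 32 = -1376$)
$k w = \left(-1376\right) \frac{383}{425} = - \frac{527008}{425}$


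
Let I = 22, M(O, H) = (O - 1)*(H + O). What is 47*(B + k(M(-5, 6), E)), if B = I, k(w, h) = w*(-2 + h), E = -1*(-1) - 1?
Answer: 1598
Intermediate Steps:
M(O, H) = (-1 + O)*(H + O)
E = 0 (E = 1 - 1 = 0)
B = 22
47*(B + k(M(-5, 6), E)) = 47*(22 + ((-5)² - 1*6 - 1*(-5) + 6*(-5))*(-2 + 0)) = 47*(22 + (25 - 6 + 5 - 30)*(-2)) = 47*(22 - 6*(-2)) = 47*(22 + 12) = 47*34 = 1598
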